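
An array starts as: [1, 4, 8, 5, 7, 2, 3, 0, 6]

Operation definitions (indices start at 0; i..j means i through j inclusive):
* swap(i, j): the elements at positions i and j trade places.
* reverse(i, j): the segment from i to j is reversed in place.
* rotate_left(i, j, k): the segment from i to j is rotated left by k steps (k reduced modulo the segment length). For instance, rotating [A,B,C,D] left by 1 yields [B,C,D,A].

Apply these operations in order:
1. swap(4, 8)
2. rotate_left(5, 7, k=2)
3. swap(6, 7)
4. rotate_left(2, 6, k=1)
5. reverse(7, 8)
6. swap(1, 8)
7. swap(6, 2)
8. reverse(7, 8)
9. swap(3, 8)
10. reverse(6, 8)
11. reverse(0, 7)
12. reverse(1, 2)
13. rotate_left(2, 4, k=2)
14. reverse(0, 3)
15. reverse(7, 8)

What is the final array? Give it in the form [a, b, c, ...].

After 1 (swap(4, 8)): [1, 4, 8, 5, 6, 2, 3, 0, 7]
After 2 (rotate_left(5, 7, k=2)): [1, 4, 8, 5, 6, 0, 2, 3, 7]
After 3 (swap(6, 7)): [1, 4, 8, 5, 6, 0, 3, 2, 7]
After 4 (rotate_left(2, 6, k=1)): [1, 4, 5, 6, 0, 3, 8, 2, 7]
After 5 (reverse(7, 8)): [1, 4, 5, 6, 0, 3, 8, 7, 2]
After 6 (swap(1, 8)): [1, 2, 5, 6, 0, 3, 8, 7, 4]
After 7 (swap(6, 2)): [1, 2, 8, 6, 0, 3, 5, 7, 4]
After 8 (reverse(7, 8)): [1, 2, 8, 6, 0, 3, 5, 4, 7]
After 9 (swap(3, 8)): [1, 2, 8, 7, 0, 3, 5, 4, 6]
After 10 (reverse(6, 8)): [1, 2, 8, 7, 0, 3, 6, 4, 5]
After 11 (reverse(0, 7)): [4, 6, 3, 0, 7, 8, 2, 1, 5]
After 12 (reverse(1, 2)): [4, 3, 6, 0, 7, 8, 2, 1, 5]
After 13 (rotate_left(2, 4, k=2)): [4, 3, 7, 6, 0, 8, 2, 1, 5]
After 14 (reverse(0, 3)): [6, 7, 3, 4, 0, 8, 2, 1, 5]
After 15 (reverse(7, 8)): [6, 7, 3, 4, 0, 8, 2, 5, 1]

Answer: [6, 7, 3, 4, 0, 8, 2, 5, 1]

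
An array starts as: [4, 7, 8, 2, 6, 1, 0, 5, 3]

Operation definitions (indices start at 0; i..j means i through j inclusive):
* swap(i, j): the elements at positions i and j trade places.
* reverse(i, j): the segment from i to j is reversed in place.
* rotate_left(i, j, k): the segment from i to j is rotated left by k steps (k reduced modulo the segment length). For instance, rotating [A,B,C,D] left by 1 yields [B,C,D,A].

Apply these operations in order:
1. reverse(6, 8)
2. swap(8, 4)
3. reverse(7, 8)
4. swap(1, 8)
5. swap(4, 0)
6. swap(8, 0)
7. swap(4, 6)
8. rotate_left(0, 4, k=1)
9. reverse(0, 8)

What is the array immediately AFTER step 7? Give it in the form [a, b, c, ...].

After 1 (reverse(6, 8)): [4, 7, 8, 2, 6, 1, 3, 5, 0]
After 2 (swap(8, 4)): [4, 7, 8, 2, 0, 1, 3, 5, 6]
After 3 (reverse(7, 8)): [4, 7, 8, 2, 0, 1, 3, 6, 5]
After 4 (swap(1, 8)): [4, 5, 8, 2, 0, 1, 3, 6, 7]
After 5 (swap(4, 0)): [0, 5, 8, 2, 4, 1, 3, 6, 7]
After 6 (swap(8, 0)): [7, 5, 8, 2, 4, 1, 3, 6, 0]
After 7 (swap(4, 6)): [7, 5, 8, 2, 3, 1, 4, 6, 0]

Answer: [7, 5, 8, 2, 3, 1, 4, 6, 0]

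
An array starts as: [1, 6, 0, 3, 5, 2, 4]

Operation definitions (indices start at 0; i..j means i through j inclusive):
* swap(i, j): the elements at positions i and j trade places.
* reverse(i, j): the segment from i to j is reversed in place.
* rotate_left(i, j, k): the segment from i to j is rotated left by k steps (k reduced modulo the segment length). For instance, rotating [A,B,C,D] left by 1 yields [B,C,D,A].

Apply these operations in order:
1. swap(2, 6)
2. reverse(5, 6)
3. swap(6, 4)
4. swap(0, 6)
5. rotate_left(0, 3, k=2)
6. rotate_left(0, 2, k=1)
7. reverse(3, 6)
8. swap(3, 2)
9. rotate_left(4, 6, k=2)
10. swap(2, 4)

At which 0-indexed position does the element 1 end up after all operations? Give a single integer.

After 1 (swap(2, 6)): [1, 6, 4, 3, 5, 2, 0]
After 2 (reverse(5, 6)): [1, 6, 4, 3, 5, 0, 2]
After 3 (swap(6, 4)): [1, 6, 4, 3, 2, 0, 5]
After 4 (swap(0, 6)): [5, 6, 4, 3, 2, 0, 1]
After 5 (rotate_left(0, 3, k=2)): [4, 3, 5, 6, 2, 0, 1]
After 6 (rotate_left(0, 2, k=1)): [3, 5, 4, 6, 2, 0, 1]
After 7 (reverse(3, 6)): [3, 5, 4, 1, 0, 2, 6]
After 8 (swap(3, 2)): [3, 5, 1, 4, 0, 2, 6]
After 9 (rotate_left(4, 6, k=2)): [3, 5, 1, 4, 6, 0, 2]
After 10 (swap(2, 4)): [3, 5, 6, 4, 1, 0, 2]

Answer: 4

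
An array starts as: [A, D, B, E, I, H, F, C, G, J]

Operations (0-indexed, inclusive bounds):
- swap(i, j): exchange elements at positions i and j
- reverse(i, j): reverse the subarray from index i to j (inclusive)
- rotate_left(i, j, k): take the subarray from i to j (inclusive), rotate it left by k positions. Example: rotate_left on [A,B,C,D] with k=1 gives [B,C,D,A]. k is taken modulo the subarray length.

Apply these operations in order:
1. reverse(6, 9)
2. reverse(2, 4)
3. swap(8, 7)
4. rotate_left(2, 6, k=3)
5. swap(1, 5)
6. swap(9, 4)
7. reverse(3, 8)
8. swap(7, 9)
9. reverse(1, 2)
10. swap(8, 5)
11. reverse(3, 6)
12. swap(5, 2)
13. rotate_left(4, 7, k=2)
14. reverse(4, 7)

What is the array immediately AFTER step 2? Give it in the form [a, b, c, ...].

After 1 (reverse(6, 9)): [A, D, B, E, I, H, J, G, C, F]
After 2 (reverse(2, 4)): [A, D, I, E, B, H, J, G, C, F]

Answer: [A, D, I, E, B, H, J, G, C, F]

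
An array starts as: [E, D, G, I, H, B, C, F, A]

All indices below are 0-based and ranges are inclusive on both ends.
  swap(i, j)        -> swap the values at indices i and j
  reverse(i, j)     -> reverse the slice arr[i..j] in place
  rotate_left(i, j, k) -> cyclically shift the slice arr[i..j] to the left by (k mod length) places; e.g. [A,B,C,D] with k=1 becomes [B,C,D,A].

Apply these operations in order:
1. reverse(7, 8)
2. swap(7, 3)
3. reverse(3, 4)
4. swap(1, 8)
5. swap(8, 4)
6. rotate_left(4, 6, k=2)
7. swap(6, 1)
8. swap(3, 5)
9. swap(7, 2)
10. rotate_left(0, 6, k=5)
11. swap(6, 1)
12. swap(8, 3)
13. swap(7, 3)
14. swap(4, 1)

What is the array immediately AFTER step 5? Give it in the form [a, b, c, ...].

After 1 (reverse(7, 8)): [E, D, G, I, H, B, C, A, F]
After 2 (swap(7, 3)): [E, D, G, A, H, B, C, I, F]
After 3 (reverse(3, 4)): [E, D, G, H, A, B, C, I, F]
After 4 (swap(1, 8)): [E, F, G, H, A, B, C, I, D]
After 5 (swap(8, 4)): [E, F, G, H, D, B, C, I, A]

Answer: [E, F, G, H, D, B, C, I, A]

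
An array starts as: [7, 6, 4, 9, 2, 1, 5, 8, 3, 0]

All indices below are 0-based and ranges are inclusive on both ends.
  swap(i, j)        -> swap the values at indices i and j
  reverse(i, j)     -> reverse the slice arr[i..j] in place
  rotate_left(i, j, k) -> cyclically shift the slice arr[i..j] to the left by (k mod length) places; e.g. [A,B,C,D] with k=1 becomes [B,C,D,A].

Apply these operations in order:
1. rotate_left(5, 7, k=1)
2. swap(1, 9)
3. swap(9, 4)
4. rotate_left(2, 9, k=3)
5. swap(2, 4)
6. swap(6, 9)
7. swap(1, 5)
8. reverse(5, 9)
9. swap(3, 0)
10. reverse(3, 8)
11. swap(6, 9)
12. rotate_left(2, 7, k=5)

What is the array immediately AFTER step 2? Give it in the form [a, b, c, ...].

After 1 (rotate_left(5, 7, k=1)): [7, 6, 4, 9, 2, 5, 8, 1, 3, 0]
After 2 (swap(1, 9)): [7, 0, 4, 9, 2, 5, 8, 1, 3, 6]

Answer: [7, 0, 4, 9, 2, 5, 8, 1, 3, 6]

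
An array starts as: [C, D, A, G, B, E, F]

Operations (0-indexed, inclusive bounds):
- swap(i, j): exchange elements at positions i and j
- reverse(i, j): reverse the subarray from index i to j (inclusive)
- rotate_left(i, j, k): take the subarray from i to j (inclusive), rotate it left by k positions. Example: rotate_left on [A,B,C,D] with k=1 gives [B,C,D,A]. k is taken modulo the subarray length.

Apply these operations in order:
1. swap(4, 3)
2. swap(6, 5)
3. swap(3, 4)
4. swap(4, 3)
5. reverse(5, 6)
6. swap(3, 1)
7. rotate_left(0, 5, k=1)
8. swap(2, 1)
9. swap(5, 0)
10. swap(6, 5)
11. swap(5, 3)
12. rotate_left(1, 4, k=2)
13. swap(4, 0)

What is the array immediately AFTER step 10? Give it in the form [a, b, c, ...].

Answer: [C, D, A, G, E, F, B]

Derivation:
After 1 (swap(4, 3)): [C, D, A, B, G, E, F]
After 2 (swap(6, 5)): [C, D, A, B, G, F, E]
After 3 (swap(3, 4)): [C, D, A, G, B, F, E]
After 4 (swap(4, 3)): [C, D, A, B, G, F, E]
After 5 (reverse(5, 6)): [C, D, A, B, G, E, F]
After 6 (swap(3, 1)): [C, B, A, D, G, E, F]
After 7 (rotate_left(0, 5, k=1)): [B, A, D, G, E, C, F]
After 8 (swap(2, 1)): [B, D, A, G, E, C, F]
After 9 (swap(5, 0)): [C, D, A, G, E, B, F]
After 10 (swap(6, 5)): [C, D, A, G, E, F, B]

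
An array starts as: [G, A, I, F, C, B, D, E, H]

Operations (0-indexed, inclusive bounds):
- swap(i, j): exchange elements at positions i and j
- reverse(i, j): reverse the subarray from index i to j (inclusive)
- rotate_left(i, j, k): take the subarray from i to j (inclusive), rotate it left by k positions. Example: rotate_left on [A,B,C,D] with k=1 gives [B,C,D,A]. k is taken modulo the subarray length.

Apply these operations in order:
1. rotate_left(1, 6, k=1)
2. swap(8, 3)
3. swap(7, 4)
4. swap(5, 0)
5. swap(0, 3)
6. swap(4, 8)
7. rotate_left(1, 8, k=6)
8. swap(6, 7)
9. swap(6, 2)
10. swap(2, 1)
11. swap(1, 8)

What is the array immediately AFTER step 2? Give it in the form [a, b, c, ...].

After 1 (rotate_left(1, 6, k=1)): [G, I, F, C, B, D, A, E, H]
After 2 (swap(8, 3)): [G, I, F, H, B, D, A, E, C]

Answer: [G, I, F, H, B, D, A, E, C]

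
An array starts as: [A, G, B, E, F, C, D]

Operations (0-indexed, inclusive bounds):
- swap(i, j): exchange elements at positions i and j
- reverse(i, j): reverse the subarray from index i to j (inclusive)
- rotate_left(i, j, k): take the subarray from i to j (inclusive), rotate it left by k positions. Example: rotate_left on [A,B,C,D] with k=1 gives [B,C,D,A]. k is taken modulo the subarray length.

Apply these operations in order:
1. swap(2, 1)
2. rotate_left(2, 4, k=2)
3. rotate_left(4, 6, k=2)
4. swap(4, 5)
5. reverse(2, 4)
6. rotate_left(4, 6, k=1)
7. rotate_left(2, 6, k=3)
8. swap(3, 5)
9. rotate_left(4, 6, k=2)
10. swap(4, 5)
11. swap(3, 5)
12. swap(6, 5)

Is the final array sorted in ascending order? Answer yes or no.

After 1 (swap(2, 1)): [A, B, G, E, F, C, D]
After 2 (rotate_left(2, 4, k=2)): [A, B, F, G, E, C, D]
After 3 (rotate_left(4, 6, k=2)): [A, B, F, G, D, E, C]
After 4 (swap(4, 5)): [A, B, F, G, E, D, C]
After 5 (reverse(2, 4)): [A, B, E, G, F, D, C]
After 6 (rotate_left(4, 6, k=1)): [A, B, E, G, D, C, F]
After 7 (rotate_left(2, 6, k=3)): [A, B, C, F, E, G, D]
After 8 (swap(3, 5)): [A, B, C, G, E, F, D]
After 9 (rotate_left(4, 6, k=2)): [A, B, C, G, D, E, F]
After 10 (swap(4, 5)): [A, B, C, G, E, D, F]
After 11 (swap(3, 5)): [A, B, C, D, E, G, F]
After 12 (swap(6, 5)): [A, B, C, D, E, F, G]

Answer: yes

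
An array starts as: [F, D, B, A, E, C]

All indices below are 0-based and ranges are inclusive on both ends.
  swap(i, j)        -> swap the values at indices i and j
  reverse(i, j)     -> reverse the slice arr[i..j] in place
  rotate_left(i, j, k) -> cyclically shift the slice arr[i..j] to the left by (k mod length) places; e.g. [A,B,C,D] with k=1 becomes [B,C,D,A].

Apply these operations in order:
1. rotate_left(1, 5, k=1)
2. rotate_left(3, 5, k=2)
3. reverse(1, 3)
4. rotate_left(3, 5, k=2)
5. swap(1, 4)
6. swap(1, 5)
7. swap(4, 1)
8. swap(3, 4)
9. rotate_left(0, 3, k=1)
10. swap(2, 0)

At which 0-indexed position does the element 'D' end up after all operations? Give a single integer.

After 1 (rotate_left(1, 5, k=1)): [F, B, A, E, C, D]
After 2 (rotate_left(3, 5, k=2)): [F, B, A, D, E, C]
After 3 (reverse(1, 3)): [F, D, A, B, E, C]
After 4 (rotate_left(3, 5, k=2)): [F, D, A, C, B, E]
After 5 (swap(1, 4)): [F, B, A, C, D, E]
After 6 (swap(1, 5)): [F, E, A, C, D, B]
After 7 (swap(4, 1)): [F, D, A, C, E, B]
After 8 (swap(3, 4)): [F, D, A, E, C, B]
After 9 (rotate_left(0, 3, k=1)): [D, A, E, F, C, B]
After 10 (swap(2, 0)): [E, A, D, F, C, B]

Answer: 2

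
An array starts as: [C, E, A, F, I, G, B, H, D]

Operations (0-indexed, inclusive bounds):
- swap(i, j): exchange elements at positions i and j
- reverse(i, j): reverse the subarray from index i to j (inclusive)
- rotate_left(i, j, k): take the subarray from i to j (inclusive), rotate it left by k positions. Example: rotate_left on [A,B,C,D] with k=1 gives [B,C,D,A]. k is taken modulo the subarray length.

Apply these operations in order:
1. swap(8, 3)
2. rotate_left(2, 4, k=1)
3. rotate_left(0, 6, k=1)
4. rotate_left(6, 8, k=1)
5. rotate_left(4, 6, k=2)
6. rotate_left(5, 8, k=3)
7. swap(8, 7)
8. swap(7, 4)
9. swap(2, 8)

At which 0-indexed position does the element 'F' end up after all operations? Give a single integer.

Answer: 4

Derivation:
After 1 (swap(8, 3)): [C, E, A, D, I, G, B, H, F]
After 2 (rotate_left(2, 4, k=1)): [C, E, D, I, A, G, B, H, F]
After 3 (rotate_left(0, 6, k=1)): [E, D, I, A, G, B, C, H, F]
After 4 (rotate_left(6, 8, k=1)): [E, D, I, A, G, B, H, F, C]
After 5 (rotate_left(4, 6, k=2)): [E, D, I, A, H, G, B, F, C]
After 6 (rotate_left(5, 8, k=3)): [E, D, I, A, H, C, G, B, F]
After 7 (swap(8, 7)): [E, D, I, A, H, C, G, F, B]
After 8 (swap(7, 4)): [E, D, I, A, F, C, G, H, B]
After 9 (swap(2, 8)): [E, D, B, A, F, C, G, H, I]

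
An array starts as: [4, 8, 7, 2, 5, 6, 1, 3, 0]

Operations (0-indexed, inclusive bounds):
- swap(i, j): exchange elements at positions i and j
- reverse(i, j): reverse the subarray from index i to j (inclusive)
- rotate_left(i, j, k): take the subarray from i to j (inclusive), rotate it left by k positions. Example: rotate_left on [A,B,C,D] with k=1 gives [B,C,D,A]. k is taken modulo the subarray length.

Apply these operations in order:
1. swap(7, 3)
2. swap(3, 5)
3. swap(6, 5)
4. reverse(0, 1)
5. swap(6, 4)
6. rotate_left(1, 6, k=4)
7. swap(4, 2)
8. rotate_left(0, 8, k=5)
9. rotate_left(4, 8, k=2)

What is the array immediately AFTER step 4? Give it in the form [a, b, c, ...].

After 1 (swap(7, 3)): [4, 8, 7, 3, 5, 6, 1, 2, 0]
After 2 (swap(3, 5)): [4, 8, 7, 6, 5, 3, 1, 2, 0]
After 3 (swap(6, 5)): [4, 8, 7, 6, 5, 1, 3, 2, 0]
After 4 (reverse(0, 1)): [8, 4, 7, 6, 5, 1, 3, 2, 0]

Answer: [8, 4, 7, 6, 5, 1, 3, 2, 0]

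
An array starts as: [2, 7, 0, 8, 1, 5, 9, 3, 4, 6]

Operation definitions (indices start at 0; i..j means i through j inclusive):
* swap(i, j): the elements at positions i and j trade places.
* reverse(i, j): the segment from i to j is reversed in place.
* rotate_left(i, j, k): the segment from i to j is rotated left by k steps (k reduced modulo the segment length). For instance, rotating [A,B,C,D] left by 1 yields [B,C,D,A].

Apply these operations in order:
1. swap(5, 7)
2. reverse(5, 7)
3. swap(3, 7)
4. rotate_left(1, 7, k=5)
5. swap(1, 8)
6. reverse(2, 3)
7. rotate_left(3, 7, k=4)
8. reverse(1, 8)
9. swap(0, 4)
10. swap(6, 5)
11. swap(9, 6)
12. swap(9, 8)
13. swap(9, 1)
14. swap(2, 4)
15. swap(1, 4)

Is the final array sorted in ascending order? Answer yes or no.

After 1 (swap(5, 7)): [2, 7, 0, 8, 1, 3, 9, 5, 4, 6]
After 2 (reverse(5, 7)): [2, 7, 0, 8, 1, 5, 9, 3, 4, 6]
After 3 (swap(3, 7)): [2, 7, 0, 3, 1, 5, 9, 8, 4, 6]
After 4 (rotate_left(1, 7, k=5)): [2, 9, 8, 7, 0, 3, 1, 5, 4, 6]
After 5 (swap(1, 8)): [2, 4, 8, 7, 0, 3, 1, 5, 9, 6]
After 6 (reverse(2, 3)): [2, 4, 7, 8, 0, 3, 1, 5, 9, 6]
After 7 (rotate_left(3, 7, k=4)): [2, 4, 7, 5, 8, 0, 3, 1, 9, 6]
After 8 (reverse(1, 8)): [2, 9, 1, 3, 0, 8, 5, 7, 4, 6]
After 9 (swap(0, 4)): [0, 9, 1, 3, 2, 8, 5, 7, 4, 6]
After 10 (swap(6, 5)): [0, 9, 1, 3, 2, 5, 8, 7, 4, 6]
After 11 (swap(9, 6)): [0, 9, 1, 3, 2, 5, 6, 7, 4, 8]
After 12 (swap(9, 8)): [0, 9, 1, 3, 2, 5, 6, 7, 8, 4]
After 13 (swap(9, 1)): [0, 4, 1, 3, 2, 5, 6, 7, 8, 9]
After 14 (swap(2, 4)): [0, 4, 2, 3, 1, 5, 6, 7, 8, 9]
After 15 (swap(1, 4)): [0, 1, 2, 3, 4, 5, 6, 7, 8, 9]

Answer: yes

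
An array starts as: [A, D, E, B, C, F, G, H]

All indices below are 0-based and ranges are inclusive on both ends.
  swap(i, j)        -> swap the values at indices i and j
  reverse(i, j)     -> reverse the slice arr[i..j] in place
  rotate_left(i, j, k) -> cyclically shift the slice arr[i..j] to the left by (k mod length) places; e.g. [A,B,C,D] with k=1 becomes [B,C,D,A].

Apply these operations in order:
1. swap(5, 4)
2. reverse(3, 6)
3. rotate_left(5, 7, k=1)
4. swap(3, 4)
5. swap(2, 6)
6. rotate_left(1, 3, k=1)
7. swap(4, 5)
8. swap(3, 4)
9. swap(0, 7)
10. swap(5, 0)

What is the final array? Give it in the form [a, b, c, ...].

After 1 (swap(5, 4)): [A, D, E, B, F, C, G, H]
After 2 (reverse(3, 6)): [A, D, E, G, C, F, B, H]
After 3 (rotate_left(5, 7, k=1)): [A, D, E, G, C, B, H, F]
After 4 (swap(3, 4)): [A, D, E, C, G, B, H, F]
After 5 (swap(2, 6)): [A, D, H, C, G, B, E, F]
After 6 (rotate_left(1, 3, k=1)): [A, H, C, D, G, B, E, F]
After 7 (swap(4, 5)): [A, H, C, D, B, G, E, F]
After 8 (swap(3, 4)): [A, H, C, B, D, G, E, F]
After 9 (swap(0, 7)): [F, H, C, B, D, G, E, A]
After 10 (swap(5, 0)): [G, H, C, B, D, F, E, A]

Answer: [G, H, C, B, D, F, E, A]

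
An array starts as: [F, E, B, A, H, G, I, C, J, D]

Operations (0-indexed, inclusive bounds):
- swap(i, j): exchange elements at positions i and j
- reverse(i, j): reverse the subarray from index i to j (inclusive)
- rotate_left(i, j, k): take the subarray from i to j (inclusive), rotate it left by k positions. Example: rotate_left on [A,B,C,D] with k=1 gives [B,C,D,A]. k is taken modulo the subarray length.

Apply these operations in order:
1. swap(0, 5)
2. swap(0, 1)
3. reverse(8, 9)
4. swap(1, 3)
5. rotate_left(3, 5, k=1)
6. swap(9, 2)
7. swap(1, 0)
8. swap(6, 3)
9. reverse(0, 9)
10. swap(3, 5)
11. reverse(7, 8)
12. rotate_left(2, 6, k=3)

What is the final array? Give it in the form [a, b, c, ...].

After 1 (swap(0, 5)): [G, E, B, A, H, F, I, C, J, D]
After 2 (swap(0, 1)): [E, G, B, A, H, F, I, C, J, D]
After 3 (reverse(8, 9)): [E, G, B, A, H, F, I, C, D, J]
After 4 (swap(1, 3)): [E, A, B, G, H, F, I, C, D, J]
After 5 (rotate_left(3, 5, k=1)): [E, A, B, H, F, G, I, C, D, J]
After 6 (swap(9, 2)): [E, A, J, H, F, G, I, C, D, B]
After 7 (swap(1, 0)): [A, E, J, H, F, G, I, C, D, B]
After 8 (swap(6, 3)): [A, E, J, I, F, G, H, C, D, B]
After 9 (reverse(0, 9)): [B, D, C, H, G, F, I, J, E, A]
After 10 (swap(3, 5)): [B, D, C, F, G, H, I, J, E, A]
After 11 (reverse(7, 8)): [B, D, C, F, G, H, I, E, J, A]
After 12 (rotate_left(2, 6, k=3)): [B, D, H, I, C, F, G, E, J, A]

Answer: [B, D, H, I, C, F, G, E, J, A]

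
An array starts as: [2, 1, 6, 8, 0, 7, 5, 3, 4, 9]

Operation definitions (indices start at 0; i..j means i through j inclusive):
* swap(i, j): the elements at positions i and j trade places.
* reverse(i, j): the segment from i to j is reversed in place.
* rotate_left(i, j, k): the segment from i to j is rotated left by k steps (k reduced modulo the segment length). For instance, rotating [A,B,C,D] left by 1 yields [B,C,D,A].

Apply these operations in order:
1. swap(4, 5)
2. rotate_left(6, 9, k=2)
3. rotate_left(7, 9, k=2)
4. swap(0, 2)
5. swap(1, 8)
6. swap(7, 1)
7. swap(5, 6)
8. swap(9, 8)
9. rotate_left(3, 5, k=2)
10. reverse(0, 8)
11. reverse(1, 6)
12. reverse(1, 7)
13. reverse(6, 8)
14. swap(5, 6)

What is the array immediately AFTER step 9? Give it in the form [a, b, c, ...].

Answer: [6, 3, 2, 4, 8, 7, 0, 9, 5, 1]

Derivation:
After 1 (swap(4, 5)): [2, 1, 6, 8, 7, 0, 5, 3, 4, 9]
After 2 (rotate_left(6, 9, k=2)): [2, 1, 6, 8, 7, 0, 4, 9, 5, 3]
After 3 (rotate_left(7, 9, k=2)): [2, 1, 6, 8, 7, 0, 4, 3, 9, 5]
After 4 (swap(0, 2)): [6, 1, 2, 8, 7, 0, 4, 3, 9, 5]
After 5 (swap(1, 8)): [6, 9, 2, 8, 7, 0, 4, 3, 1, 5]
After 6 (swap(7, 1)): [6, 3, 2, 8, 7, 0, 4, 9, 1, 5]
After 7 (swap(5, 6)): [6, 3, 2, 8, 7, 4, 0, 9, 1, 5]
After 8 (swap(9, 8)): [6, 3, 2, 8, 7, 4, 0, 9, 5, 1]
After 9 (rotate_left(3, 5, k=2)): [6, 3, 2, 4, 8, 7, 0, 9, 5, 1]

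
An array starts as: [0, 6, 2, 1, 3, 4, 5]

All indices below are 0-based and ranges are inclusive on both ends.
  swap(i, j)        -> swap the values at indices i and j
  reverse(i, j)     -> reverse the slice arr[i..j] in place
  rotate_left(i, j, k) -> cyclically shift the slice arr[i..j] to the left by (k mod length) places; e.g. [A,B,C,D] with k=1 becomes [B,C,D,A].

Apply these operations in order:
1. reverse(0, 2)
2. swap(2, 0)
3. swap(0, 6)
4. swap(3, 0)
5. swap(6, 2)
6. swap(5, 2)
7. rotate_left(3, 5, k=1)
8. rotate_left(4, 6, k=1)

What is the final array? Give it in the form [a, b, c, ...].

After 1 (reverse(0, 2)): [2, 6, 0, 1, 3, 4, 5]
After 2 (swap(2, 0)): [0, 6, 2, 1, 3, 4, 5]
After 3 (swap(0, 6)): [5, 6, 2, 1, 3, 4, 0]
After 4 (swap(3, 0)): [1, 6, 2, 5, 3, 4, 0]
After 5 (swap(6, 2)): [1, 6, 0, 5, 3, 4, 2]
After 6 (swap(5, 2)): [1, 6, 4, 5, 3, 0, 2]
After 7 (rotate_left(3, 5, k=1)): [1, 6, 4, 3, 0, 5, 2]
After 8 (rotate_left(4, 6, k=1)): [1, 6, 4, 3, 5, 2, 0]

Answer: [1, 6, 4, 3, 5, 2, 0]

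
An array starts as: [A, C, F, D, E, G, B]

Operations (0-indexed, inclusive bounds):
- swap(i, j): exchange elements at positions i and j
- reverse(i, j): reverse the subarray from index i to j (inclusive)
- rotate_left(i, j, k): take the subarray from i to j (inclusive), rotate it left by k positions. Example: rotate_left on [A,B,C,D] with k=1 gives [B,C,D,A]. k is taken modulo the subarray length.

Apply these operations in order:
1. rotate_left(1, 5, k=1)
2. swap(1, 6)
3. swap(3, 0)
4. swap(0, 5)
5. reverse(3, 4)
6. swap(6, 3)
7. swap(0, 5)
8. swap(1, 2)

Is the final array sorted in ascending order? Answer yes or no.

Answer: no

Derivation:
After 1 (rotate_left(1, 5, k=1)): [A, F, D, E, G, C, B]
After 2 (swap(1, 6)): [A, B, D, E, G, C, F]
After 3 (swap(3, 0)): [E, B, D, A, G, C, F]
After 4 (swap(0, 5)): [C, B, D, A, G, E, F]
After 5 (reverse(3, 4)): [C, B, D, G, A, E, F]
After 6 (swap(6, 3)): [C, B, D, F, A, E, G]
After 7 (swap(0, 5)): [E, B, D, F, A, C, G]
After 8 (swap(1, 2)): [E, D, B, F, A, C, G]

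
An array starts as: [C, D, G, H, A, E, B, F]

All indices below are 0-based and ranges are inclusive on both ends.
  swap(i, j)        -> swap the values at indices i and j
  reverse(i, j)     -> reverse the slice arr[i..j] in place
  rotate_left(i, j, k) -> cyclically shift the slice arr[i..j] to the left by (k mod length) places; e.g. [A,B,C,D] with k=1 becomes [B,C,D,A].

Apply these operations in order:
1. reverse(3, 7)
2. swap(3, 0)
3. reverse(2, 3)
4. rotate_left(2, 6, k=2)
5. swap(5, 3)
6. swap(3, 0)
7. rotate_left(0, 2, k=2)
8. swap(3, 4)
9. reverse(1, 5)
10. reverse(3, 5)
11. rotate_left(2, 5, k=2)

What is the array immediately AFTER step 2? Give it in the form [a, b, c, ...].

After 1 (reverse(3, 7)): [C, D, G, F, B, E, A, H]
After 2 (swap(3, 0)): [F, D, G, C, B, E, A, H]

Answer: [F, D, G, C, B, E, A, H]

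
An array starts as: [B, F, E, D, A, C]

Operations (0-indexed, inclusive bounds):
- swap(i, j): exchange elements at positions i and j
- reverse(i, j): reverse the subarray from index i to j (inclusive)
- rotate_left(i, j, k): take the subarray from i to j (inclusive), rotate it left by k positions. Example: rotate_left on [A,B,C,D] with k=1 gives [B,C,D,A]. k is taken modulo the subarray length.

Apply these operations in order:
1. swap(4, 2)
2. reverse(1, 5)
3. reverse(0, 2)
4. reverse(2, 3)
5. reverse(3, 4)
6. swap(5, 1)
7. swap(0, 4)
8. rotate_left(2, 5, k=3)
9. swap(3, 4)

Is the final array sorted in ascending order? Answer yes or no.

Answer: no

Derivation:
After 1 (swap(4, 2)): [B, F, A, D, E, C]
After 2 (reverse(1, 5)): [B, C, E, D, A, F]
After 3 (reverse(0, 2)): [E, C, B, D, A, F]
After 4 (reverse(2, 3)): [E, C, D, B, A, F]
After 5 (reverse(3, 4)): [E, C, D, A, B, F]
After 6 (swap(5, 1)): [E, F, D, A, B, C]
After 7 (swap(0, 4)): [B, F, D, A, E, C]
After 8 (rotate_left(2, 5, k=3)): [B, F, C, D, A, E]
After 9 (swap(3, 4)): [B, F, C, A, D, E]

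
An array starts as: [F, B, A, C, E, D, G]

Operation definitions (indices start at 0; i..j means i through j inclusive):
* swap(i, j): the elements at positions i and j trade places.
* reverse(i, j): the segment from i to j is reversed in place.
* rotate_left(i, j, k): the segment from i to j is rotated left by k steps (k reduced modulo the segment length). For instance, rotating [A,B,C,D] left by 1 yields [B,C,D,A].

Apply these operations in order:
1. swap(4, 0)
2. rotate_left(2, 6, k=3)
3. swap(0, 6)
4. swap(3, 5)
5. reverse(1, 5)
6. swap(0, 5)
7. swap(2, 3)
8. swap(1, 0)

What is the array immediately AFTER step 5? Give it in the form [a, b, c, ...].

Answer: [F, G, A, C, D, B, E]

Derivation:
After 1 (swap(4, 0)): [E, B, A, C, F, D, G]
After 2 (rotate_left(2, 6, k=3)): [E, B, D, G, A, C, F]
After 3 (swap(0, 6)): [F, B, D, G, A, C, E]
After 4 (swap(3, 5)): [F, B, D, C, A, G, E]
After 5 (reverse(1, 5)): [F, G, A, C, D, B, E]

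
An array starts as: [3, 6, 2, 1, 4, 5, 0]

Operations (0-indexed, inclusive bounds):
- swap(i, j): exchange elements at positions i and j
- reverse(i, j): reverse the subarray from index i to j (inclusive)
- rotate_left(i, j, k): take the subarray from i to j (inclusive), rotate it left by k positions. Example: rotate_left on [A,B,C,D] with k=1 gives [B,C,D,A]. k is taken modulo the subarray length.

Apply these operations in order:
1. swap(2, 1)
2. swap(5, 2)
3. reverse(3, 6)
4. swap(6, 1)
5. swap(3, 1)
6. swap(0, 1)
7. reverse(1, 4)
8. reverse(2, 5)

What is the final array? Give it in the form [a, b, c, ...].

After 1 (swap(2, 1)): [3, 2, 6, 1, 4, 5, 0]
After 2 (swap(5, 2)): [3, 2, 5, 1, 4, 6, 0]
After 3 (reverse(3, 6)): [3, 2, 5, 0, 6, 4, 1]
After 4 (swap(6, 1)): [3, 1, 5, 0, 6, 4, 2]
After 5 (swap(3, 1)): [3, 0, 5, 1, 6, 4, 2]
After 6 (swap(0, 1)): [0, 3, 5, 1, 6, 4, 2]
After 7 (reverse(1, 4)): [0, 6, 1, 5, 3, 4, 2]
After 8 (reverse(2, 5)): [0, 6, 4, 3, 5, 1, 2]

Answer: [0, 6, 4, 3, 5, 1, 2]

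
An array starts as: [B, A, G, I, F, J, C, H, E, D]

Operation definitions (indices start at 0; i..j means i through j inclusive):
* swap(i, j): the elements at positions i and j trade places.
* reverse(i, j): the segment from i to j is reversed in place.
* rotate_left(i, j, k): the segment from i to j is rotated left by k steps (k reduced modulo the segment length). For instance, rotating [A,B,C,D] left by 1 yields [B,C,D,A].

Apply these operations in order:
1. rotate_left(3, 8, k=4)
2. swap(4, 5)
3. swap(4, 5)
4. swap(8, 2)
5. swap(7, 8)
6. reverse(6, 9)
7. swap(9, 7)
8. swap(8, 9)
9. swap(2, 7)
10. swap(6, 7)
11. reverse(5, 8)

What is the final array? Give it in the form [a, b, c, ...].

Answer: [B, A, F, H, E, J, D, C, I, G]

Derivation:
After 1 (rotate_left(3, 8, k=4)): [B, A, G, H, E, I, F, J, C, D]
After 2 (swap(4, 5)): [B, A, G, H, I, E, F, J, C, D]
After 3 (swap(4, 5)): [B, A, G, H, E, I, F, J, C, D]
After 4 (swap(8, 2)): [B, A, C, H, E, I, F, J, G, D]
After 5 (swap(7, 8)): [B, A, C, H, E, I, F, G, J, D]
After 6 (reverse(6, 9)): [B, A, C, H, E, I, D, J, G, F]
After 7 (swap(9, 7)): [B, A, C, H, E, I, D, F, G, J]
After 8 (swap(8, 9)): [B, A, C, H, E, I, D, F, J, G]
After 9 (swap(2, 7)): [B, A, F, H, E, I, D, C, J, G]
After 10 (swap(6, 7)): [B, A, F, H, E, I, C, D, J, G]
After 11 (reverse(5, 8)): [B, A, F, H, E, J, D, C, I, G]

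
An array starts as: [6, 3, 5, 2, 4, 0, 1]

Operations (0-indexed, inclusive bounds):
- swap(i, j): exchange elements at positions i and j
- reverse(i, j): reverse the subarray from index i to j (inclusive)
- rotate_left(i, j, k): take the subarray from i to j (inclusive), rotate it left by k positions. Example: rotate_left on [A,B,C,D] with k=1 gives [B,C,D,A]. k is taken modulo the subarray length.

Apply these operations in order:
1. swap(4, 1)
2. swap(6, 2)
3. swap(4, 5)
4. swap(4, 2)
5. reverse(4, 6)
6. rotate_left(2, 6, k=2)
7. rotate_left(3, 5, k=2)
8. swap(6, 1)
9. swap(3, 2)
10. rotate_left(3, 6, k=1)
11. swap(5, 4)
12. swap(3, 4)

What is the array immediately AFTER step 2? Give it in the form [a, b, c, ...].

Answer: [6, 4, 1, 2, 3, 0, 5]

Derivation:
After 1 (swap(4, 1)): [6, 4, 5, 2, 3, 0, 1]
After 2 (swap(6, 2)): [6, 4, 1, 2, 3, 0, 5]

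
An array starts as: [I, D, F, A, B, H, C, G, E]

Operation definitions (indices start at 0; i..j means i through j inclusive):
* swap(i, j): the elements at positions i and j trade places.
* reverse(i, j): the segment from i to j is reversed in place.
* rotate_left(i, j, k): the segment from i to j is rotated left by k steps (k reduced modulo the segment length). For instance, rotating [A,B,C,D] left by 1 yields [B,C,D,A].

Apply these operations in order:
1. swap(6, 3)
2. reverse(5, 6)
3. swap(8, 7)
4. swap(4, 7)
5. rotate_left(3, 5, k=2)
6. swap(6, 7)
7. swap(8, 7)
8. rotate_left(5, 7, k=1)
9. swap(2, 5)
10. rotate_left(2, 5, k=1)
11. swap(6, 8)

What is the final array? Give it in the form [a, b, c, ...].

After 1 (swap(6, 3)): [I, D, F, C, B, H, A, G, E]
After 2 (reverse(5, 6)): [I, D, F, C, B, A, H, G, E]
After 3 (swap(8, 7)): [I, D, F, C, B, A, H, E, G]
After 4 (swap(4, 7)): [I, D, F, C, E, A, H, B, G]
After 5 (rotate_left(3, 5, k=2)): [I, D, F, A, C, E, H, B, G]
After 6 (swap(6, 7)): [I, D, F, A, C, E, B, H, G]
After 7 (swap(8, 7)): [I, D, F, A, C, E, B, G, H]
After 8 (rotate_left(5, 7, k=1)): [I, D, F, A, C, B, G, E, H]
After 9 (swap(2, 5)): [I, D, B, A, C, F, G, E, H]
After 10 (rotate_left(2, 5, k=1)): [I, D, A, C, F, B, G, E, H]
After 11 (swap(6, 8)): [I, D, A, C, F, B, H, E, G]

Answer: [I, D, A, C, F, B, H, E, G]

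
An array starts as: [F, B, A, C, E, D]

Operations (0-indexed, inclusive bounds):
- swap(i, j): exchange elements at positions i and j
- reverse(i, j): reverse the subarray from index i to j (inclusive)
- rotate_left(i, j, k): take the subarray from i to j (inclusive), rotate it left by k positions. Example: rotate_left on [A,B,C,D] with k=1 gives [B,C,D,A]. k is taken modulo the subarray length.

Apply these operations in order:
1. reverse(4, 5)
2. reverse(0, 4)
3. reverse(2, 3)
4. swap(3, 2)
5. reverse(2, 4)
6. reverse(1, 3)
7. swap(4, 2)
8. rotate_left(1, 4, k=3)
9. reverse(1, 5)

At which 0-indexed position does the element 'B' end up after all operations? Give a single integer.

After 1 (reverse(4, 5)): [F, B, A, C, D, E]
After 2 (reverse(0, 4)): [D, C, A, B, F, E]
After 3 (reverse(2, 3)): [D, C, B, A, F, E]
After 4 (swap(3, 2)): [D, C, A, B, F, E]
After 5 (reverse(2, 4)): [D, C, F, B, A, E]
After 6 (reverse(1, 3)): [D, B, F, C, A, E]
After 7 (swap(4, 2)): [D, B, A, C, F, E]
After 8 (rotate_left(1, 4, k=3)): [D, F, B, A, C, E]
After 9 (reverse(1, 5)): [D, E, C, A, B, F]

Answer: 4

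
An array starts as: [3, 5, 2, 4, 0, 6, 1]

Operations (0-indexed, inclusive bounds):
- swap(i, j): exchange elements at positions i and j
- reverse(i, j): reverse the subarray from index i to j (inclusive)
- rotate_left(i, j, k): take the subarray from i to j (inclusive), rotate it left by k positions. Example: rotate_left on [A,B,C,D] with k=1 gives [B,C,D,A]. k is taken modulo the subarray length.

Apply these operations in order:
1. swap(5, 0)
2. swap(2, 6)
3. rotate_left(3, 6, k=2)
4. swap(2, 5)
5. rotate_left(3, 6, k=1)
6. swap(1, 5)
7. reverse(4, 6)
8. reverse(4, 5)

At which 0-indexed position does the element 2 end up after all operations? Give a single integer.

Answer: 3

Derivation:
After 1 (swap(5, 0)): [6, 5, 2, 4, 0, 3, 1]
After 2 (swap(2, 6)): [6, 5, 1, 4, 0, 3, 2]
After 3 (rotate_left(3, 6, k=2)): [6, 5, 1, 3, 2, 4, 0]
After 4 (swap(2, 5)): [6, 5, 4, 3, 2, 1, 0]
After 5 (rotate_left(3, 6, k=1)): [6, 5, 4, 2, 1, 0, 3]
After 6 (swap(1, 5)): [6, 0, 4, 2, 1, 5, 3]
After 7 (reverse(4, 6)): [6, 0, 4, 2, 3, 5, 1]
After 8 (reverse(4, 5)): [6, 0, 4, 2, 5, 3, 1]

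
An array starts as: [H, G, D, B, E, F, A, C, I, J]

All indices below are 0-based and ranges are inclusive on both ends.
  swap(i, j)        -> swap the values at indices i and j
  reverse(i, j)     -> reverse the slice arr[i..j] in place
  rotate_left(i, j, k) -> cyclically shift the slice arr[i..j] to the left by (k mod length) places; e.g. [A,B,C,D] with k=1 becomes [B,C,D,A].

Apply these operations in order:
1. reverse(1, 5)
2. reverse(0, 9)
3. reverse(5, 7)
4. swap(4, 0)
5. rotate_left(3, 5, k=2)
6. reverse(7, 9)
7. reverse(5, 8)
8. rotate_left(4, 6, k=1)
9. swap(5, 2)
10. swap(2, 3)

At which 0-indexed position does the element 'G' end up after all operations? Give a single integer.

Answer: 0

Derivation:
After 1 (reverse(1, 5)): [H, F, E, B, D, G, A, C, I, J]
After 2 (reverse(0, 9)): [J, I, C, A, G, D, B, E, F, H]
After 3 (reverse(5, 7)): [J, I, C, A, G, E, B, D, F, H]
After 4 (swap(4, 0)): [G, I, C, A, J, E, B, D, F, H]
After 5 (rotate_left(3, 5, k=2)): [G, I, C, E, A, J, B, D, F, H]
After 6 (reverse(7, 9)): [G, I, C, E, A, J, B, H, F, D]
After 7 (reverse(5, 8)): [G, I, C, E, A, F, H, B, J, D]
After 8 (rotate_left(4, 6, k=1)): [G, I, C, E, F, H, A, B, J, D]
After 9 (swap(5, 2)): [G, I, H, E, F, C, A, B, J, D]
After 10 (swap(2, 3)): [G, I, E, H, F, C, A, B, J, D]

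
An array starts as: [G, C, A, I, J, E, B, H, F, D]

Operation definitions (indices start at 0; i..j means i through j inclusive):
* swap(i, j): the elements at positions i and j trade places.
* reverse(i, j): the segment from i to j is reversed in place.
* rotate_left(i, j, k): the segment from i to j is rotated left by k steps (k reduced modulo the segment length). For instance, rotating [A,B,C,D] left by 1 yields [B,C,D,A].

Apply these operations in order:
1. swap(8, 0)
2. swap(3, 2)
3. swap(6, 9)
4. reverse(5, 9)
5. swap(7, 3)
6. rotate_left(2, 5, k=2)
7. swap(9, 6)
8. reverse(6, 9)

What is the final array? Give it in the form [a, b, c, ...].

Answer: [F, C, J, B, I, H, G, D, A, E]

Derivation:
After 1 (swap(8, 0)): [F, C, A, I, J, E, B, H, G, D]
After 2 (swap(3, 2)): [F, C, I, A, J, E, B, H, G, D]
After 3 (swap(6, 9)): [F, C, I, A, J, E, D, H, G, B]
After 4 (reverse(5, 9)): [F, C, I, A, J, B, G, H, D, E]
After 5 (swap(7, 3)): [F, C, I, H, J, B, G, A, D, E]
After 6 (rotate_left(2, 5, k=2)): [F, C, J, B, I, H, G, A, D, E]
After 7 (swap(9, 6)): [F, C, J, B, I, H, E, A, D, G]
After 8 (reverse(6, 9)): [F, C, J, B, I, H, G, D, A, E]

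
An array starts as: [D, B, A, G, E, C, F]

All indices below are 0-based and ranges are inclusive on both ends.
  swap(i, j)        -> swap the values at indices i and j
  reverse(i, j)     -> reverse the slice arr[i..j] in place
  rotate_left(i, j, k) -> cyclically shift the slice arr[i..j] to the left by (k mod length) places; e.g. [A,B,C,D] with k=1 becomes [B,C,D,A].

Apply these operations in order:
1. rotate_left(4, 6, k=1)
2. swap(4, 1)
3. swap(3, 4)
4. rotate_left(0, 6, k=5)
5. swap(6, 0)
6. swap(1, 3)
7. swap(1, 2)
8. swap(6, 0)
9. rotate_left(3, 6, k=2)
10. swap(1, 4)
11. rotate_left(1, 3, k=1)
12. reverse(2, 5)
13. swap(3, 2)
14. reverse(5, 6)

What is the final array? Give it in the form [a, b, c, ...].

Answer: [F, C, D, E, G, A, B]

Derivation:
After 1 (rotate_left(4, 6, k=1)): [D, B, A, G, C, F, E]
After 2 (swap(4, 1)): [D, C, A, G, B, F, E]
After 3 (swap(3, 4)): [D, C, A, B, G, F, E]
After 4 (rotate_left(0, 6, k=5)): [F, E, D, C, A, B, G]
After 5 (swap(6, 0)): [G, E, D, C, A, B, F]
After 6 (swap(1, 3)): [G, C, D, E, A, B, F]
After 7 (swap(1, 2)): [G, D, C, E, A, B, F]
After 8 (swap(6, 0)): [F, D, C, E, A, B, G]
After 9 (rotate_left(3, 6, k=2)): [F, D, C, B, G, E, A]
After 10 (swap(1, 4)): [F, G, C, B, D, E, A]
After 11 (rotate_left(1, 3, k=1)): [F, C, B, G, D, E, A]
After 12 (reverse(2, 5)): [F, C, E, D, G, B, A]
After 13 (swap(3, 2)): [F, C, D, E, G, B, A]
After 14 (reverse(5, 6)): [F, C, D, E, G, A, B]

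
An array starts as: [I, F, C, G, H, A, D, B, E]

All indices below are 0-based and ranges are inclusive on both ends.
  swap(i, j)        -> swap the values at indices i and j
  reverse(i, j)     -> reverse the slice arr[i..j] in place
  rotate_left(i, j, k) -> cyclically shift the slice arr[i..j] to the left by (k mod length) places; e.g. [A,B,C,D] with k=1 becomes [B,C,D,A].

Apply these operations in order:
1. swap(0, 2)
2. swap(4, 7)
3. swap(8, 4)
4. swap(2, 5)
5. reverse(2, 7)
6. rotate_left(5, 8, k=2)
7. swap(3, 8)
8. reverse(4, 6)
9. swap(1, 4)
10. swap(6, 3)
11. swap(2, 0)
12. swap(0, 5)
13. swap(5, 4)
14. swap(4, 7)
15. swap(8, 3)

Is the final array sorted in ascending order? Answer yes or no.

Answer: yes

Derivation:
After 1 (swap(0, 2)): [C, F, I, G, H, A, D, B, E]
After 2 (swap(4, 7)): [C, F, I, G, B, A, D, H, E]
After 3 (swap(8, 4)): [C, F, I, G, E, A, D, H, B]
After 4 (swap(2, 5)): [C, F, A, G, E, I, D, H, B]
After 5 (reverse(2, 7)): [C, F, H, D, I, E, G, A, B]
After 6 (rotate_left(5, 8, k=2)): [C, F, H, D, I, A, B, E, G]
After 7 (swap(3, 8)): [C, F, H, G, I, A, B, E, D]
After 8 (reverse(4, 6)): [C, F, H, G, B, A, I, E, D]
After 9 (swap(1, 4)): [C, B, H, G, F, A, I, E, D]
After 10 (swap(6, 3)): [C, B, H, I, F, A, G, E, D]
After 11 (swap(2, 0)): [H, B, C, I, F, A, G, E, D]
After 12 (swap(0, 5)): [A, B, C, I, F, H, G, E, D]
After 13 (swap(5, 4)): [A, B, C, I, H, F, G, E, D]
After 14 (swap(4, 7)): [A, B, C, I, E, F, G, H, D]
After 15 (swap(8, 3)): [A, B, C, D, E, F, G, H, I]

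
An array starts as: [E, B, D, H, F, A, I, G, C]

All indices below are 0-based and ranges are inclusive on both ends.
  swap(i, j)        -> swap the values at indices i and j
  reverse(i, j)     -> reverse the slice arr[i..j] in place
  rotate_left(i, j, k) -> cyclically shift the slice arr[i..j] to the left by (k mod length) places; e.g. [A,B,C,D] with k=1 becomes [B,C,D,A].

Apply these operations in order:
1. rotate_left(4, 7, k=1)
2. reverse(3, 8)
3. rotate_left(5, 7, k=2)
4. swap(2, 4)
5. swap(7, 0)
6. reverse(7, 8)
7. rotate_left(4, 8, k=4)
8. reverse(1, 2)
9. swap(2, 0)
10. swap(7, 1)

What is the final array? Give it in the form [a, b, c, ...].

After 1 (rotate_left(4, 7, k=1)): [E, B, D, H, A, I, G, F, C]
After 2 (reverse(3, 8)): [E, B, D, C, F, G, I, A, H]
After 3 (rotate_left(5, 7, k=2)): [E, B, D, C, F, A, G, I, H]
After 4 (swap(2, 4)): [E, B, F, C, D, A, G, I, H]
After 5 (swap(7, 0)): [I, B, F, C, D, A, G, E, H]
After 6 (reverse(7, 8)): [I, B, F, C, D, A, G, H, E]
After 7 (rotate_left(4, 8, k=4)): [I, B, F, C, E, D, A, G, H]
After 8 (reverse(1, 2)): [I, F, B, C, E, D, A, G, H]
After 9 (swap(2, 0)): [B, F, I, C, E, D, A, G, H]
After 10 (swap(7, 1)): [B, G, I, C, E, D, A, F, H]

Answer: [B, G, I, C, E, D, A, F, H]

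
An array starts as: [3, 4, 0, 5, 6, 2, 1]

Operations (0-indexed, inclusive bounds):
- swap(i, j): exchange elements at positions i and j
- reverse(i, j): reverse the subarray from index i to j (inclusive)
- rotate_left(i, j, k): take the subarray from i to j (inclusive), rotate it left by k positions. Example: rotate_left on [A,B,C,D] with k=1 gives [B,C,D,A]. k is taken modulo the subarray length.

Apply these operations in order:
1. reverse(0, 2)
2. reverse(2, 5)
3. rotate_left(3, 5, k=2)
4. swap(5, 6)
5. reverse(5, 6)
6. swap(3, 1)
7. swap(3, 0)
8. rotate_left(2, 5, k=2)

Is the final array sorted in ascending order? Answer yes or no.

After 1 (reverse(0, 2)): [0, 4, 3, 5, 6, 2, 1]
After 2 (reverse(2, 5)): [0, 4, 2, 6, 5, 3, 1]
After 3 (rotate_left(3, 5, k=2)): [0, 4, 2, 3, 6, 5, 1]
After 4 (swap(5, 6)): [0, 4, 2, 3, 6, 1, 5]
After 5 (reverse(5, 6)): [0, 4, 2, 3, 6, 5, 1]
After 6 (swap(3, 1)): [0, 3, 2, 4, 6, 5, 1]
After 7 (swap(3, 0)): [4, 3, 2, 0, 6, 5, 1]
After 8 (rotate_left(2, 5, k=2)): [4, 3, 6, 5, 2, 0, 1]

Answer: no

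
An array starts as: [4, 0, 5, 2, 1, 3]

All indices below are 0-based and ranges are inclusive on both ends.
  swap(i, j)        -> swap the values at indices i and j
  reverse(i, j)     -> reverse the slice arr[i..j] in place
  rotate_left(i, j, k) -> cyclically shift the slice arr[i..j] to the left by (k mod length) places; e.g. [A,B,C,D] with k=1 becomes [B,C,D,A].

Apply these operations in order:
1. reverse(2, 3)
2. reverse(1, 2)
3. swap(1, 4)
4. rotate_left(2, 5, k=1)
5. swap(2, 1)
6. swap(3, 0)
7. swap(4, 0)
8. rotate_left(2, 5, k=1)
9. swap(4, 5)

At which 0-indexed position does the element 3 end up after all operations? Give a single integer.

After 1 (reverse(2, 3)): [4, 0, 2, 5, 1, 3]
After 2 (reverse(1, 2)): [4, 2, 0, 5, 1, 3]
After 3 (swap(1, 4)): [4, 1, 0, 5, 2, 3]
After 4 (rotate_left(2, 5, k=1)): [4, 1, 5, 2, 3, 0]
After 5 (swap(2, 1)): [4, 5, 1, 2, 3, 0]
After 6 (swap(3, 0)): [2, 5, 1, 4, 3, 0]
After 7 (swap(4, 0)): [3, 5, 1, 4, 2, 0]
After 8 (rotate_left(2, 5, k=1)): [3, 5, 4, 2, 0, 1]
After 9 (swap(4, 5)): [3, 5, 4, 2, 1, 0]

Answer: 0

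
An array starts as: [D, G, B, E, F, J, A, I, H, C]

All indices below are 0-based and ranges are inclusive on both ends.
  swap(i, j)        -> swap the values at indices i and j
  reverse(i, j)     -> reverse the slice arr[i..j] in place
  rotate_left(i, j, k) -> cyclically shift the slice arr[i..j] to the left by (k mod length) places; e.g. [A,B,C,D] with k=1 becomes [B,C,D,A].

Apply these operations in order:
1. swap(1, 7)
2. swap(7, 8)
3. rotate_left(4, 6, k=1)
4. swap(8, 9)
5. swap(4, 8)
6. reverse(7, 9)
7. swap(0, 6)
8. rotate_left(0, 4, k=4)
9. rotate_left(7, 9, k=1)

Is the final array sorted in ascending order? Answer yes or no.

After 1 (swap(1, 7)): [D, I, B, E, F, J, A, G, H, C]
After 2 (swap(7, 8)): [D, I, B, E, F, J, A, H, G, C]
After 3 (rotate_left(4, 6, k=1)): [D, I, B, E, J, A, F, H, G, C]
After 4 (swap(8, 9)): [D, I, B, E, J, A, F, H, C, G]
After 5 (swap(4, 8)): [D, I, B, E, C, A, F, H, J, G]
After 6 (reverse(7, 9)): [D, I, B, E, C, A, F, G, J, H]
After 7 (swap(0, 6)): [F, I, B, E, C, A, D, G, J, H]
After 8 (rotate_left(0, 4, k=4)): [C, F, I, B, E, A, D, G, J, H]
After 9 (rotate_left(7, 9, k=1)): [C, F, I, B, E, A, D, J, H, G]

Answer: no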